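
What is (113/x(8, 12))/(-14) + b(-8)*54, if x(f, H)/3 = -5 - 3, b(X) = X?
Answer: -145039/336 ≈ -431.66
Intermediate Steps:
x(f, H) = -24 (x(f, H) = 3*(-5 - 3) = 3*(-8) = -24)
(113/x(8, 12))/(-14) + b(-8)*54 = (113/(-24))/(-14) - 8*54 = (113*(-1/24))*(-1/14) - 432 = -113/24*(-1/14) - 432 = 113/336 - 432 = -145039/336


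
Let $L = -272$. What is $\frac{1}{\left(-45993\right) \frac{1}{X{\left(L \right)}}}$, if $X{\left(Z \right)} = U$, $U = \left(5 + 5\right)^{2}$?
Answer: $- \frac{100}{45993} \approx -0.0021742$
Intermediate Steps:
$U = 100$ ($U = 10^{2} = 100$)
$X{\left(Z \right)} = 100$
$\frac{1}{\left(-45993\right) \frac{1}{X{\left(L \right)}}} = \frac{1}{\left(-45993\right) \frac{1}{100}} = \frac{1}{- \frac{45993}{100}} = - \frac{100}{45993}$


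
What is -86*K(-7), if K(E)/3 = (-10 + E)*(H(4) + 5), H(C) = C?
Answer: 39474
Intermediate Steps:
K(E) = -270 + 27*E (K(E) = 3*((-10 + E)*(4 + 5)) = 3*((-10 + E)*9) = 3*(-90 + 9*E) = -270 + 27*E)
-86*K(-7) = -86*(-270 + 27*(-7)) = -86*(-270 - 189) = -86*(-459) = 39474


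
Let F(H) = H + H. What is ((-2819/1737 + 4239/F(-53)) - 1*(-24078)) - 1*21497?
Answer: 467556925/184122 ≈ 2539.4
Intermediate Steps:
F(H) = 2*H
((-2819/1737 + 4239/F(-53)) - 1*(-24078)) - 1*21497 = ((-2819/1737 + 4239/((2*(-53)))) - 1*(-24078)) - 1*21497 = ((-2819*1/1737 + 4239/(-106)) + 24078) - 21497 = ((-2819/1737 + 4239*(-1/106)) + 24078) - 21497 = ((-2819/1737 - 4239/106) + 24078) - 21497 = (-7661957/184122 + 24078) - 21497 = 4425627559/184122 - 21497 = 467556925/184122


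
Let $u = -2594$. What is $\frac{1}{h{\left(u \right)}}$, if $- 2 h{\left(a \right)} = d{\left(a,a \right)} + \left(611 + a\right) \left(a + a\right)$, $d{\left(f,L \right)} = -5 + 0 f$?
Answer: $- \frac{2}{10287799} \approx -1.944 \cdot 10^{-7}$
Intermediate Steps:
$d{\left(f,L \right)} = -5$ ($d{\left(f,L \right)} = -5 + 0 = -5$)
$h{\left(a \right)} = \frac{5}{2} - a \left(611 + a\right)$ ($h{\left(a \right)} = - \frac{-5 + \left(611 + a\right) \left(a + a\right)}{2} = - \frac{-5 + \left(611 + a\right) 2 a}{2} = - \frac{-5 + 2 a \left(611 + a\right)}{2} = \frac{5}{2} - a \left(611 + a\right)$)
$\frac{1}{h{\left(u \right)}} = \frac{1}{\frac{5}{2} - \left(-2594\right)^{2} - -1584934} = \frac{1}{\frac{5}{2} - 6728836 + 1584934} = \frac{1}{- \frac{10287799}{2}} = - \frac{2}{10287799}$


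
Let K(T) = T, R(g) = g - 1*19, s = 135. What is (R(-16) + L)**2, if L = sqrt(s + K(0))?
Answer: 1360 - 210*sqrt(15) ≈ 546.67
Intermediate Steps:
R(g) = -19 + g (R(g) = g - 19 = -19 + g)
L = 3*sqrt(15) (L = sqrt(135 + 0) = sqrt(135) = 3*sqrt(15) ≈ 11.619)
(R(-16) + L)**2 = ((-19 - 16) + 3*sqrt(15))**2 = (-35 + 3*sqrt(15))**2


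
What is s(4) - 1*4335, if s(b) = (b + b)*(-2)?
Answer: -4351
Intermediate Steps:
s(b) = -4*b (s(b) = (2*b)*(-2) = -4*b)
s(4) - 1*4335 = -4*4 - 1*4335 = -16 - 4335 = -4351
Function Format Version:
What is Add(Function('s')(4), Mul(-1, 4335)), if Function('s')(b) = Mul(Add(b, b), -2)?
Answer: -4351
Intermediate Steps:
Function('s')(b) = Mul(-4, b) (Function('s')(b) = Mul(Mul(2, b), -2) = Mul(-4, b))
Add(Function('s')(4), Mul(-1, 4335)) = Add(Mul(-4, 4), Mul(-1, 4335)) = Add(-16, -4335) = -4351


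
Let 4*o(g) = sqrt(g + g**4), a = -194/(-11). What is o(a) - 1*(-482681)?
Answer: 482681 + 7*sqrt(28912790)/484 ≈ 4.8276e+5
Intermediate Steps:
a = 194/11 (a = -194*(-1/11) = 194/11 ≈ 17.636)
o(g) = sqrt(g + g**4)/4
o(a) - 1*(-482681) = sqrt(194/11 + (194/11)**4)/4 - 1*(-482681) = sqrt(194/11 + 1416468496/14641)/4 + 482681 = sqrt(1416726710/14641)/4 + 482681 = (7*sqrt(28912790)/121)/4 + 482681 = 7*sqrt(28912790)/484 + 482681 = 482681 + 7*sqrt(28912790)/484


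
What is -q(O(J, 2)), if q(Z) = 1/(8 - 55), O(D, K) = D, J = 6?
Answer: 1/47 ≈ 0.021277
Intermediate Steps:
q(Z) = -1/47 (q(Z) = 1/(-47) = -1/47)
-q(O(J, 2)) = -1*(-1/47) = 1/47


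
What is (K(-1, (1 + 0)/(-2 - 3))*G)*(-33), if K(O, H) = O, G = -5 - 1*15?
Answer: -660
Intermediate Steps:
G = -20 (G = -5 - 15 = -20)
(K(-1, (1 + 0)/(-2 - 3))*G)*(-33) = -1*(-20)*(-33) = 20*(-33) = -660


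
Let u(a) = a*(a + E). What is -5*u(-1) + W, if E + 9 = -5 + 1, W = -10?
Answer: -80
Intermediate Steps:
E = -13 (E = -9 + (-5 + 1) = -9 - 4 = -13)
u(a) = a*(-13 + a) (u(a) = a*(a - 13) = a*(-13 + a))
-5*u(-1) + W = -(-5)*(-13 - 1) - 10 = -(-5)*(-14) - 10 = -5*14 - 10 = -70 - 10 = -80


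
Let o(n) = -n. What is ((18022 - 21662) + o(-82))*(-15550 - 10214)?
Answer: 91668312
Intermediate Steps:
((18022 - 21662) + o(-82))*(-15550 - 10214) = ((18022 - 21662) - 1*(-82))*(-15550 - 10214) = (-3640 + 82)*(-25764) = -3558*(-25764) = 91668312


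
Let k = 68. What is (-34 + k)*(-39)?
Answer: -1326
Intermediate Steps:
(-34 + k)*(-39) = (-34 + 68)*(-39) = 34*(-39) = -1326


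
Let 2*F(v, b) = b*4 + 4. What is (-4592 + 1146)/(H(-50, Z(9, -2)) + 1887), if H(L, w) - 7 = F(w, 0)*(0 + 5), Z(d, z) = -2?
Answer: -1723/952 ≈ -1.8099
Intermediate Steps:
F(v, b) = 2 + 2*b (F(v, b) = (b*4 + 4)/2 = (4*b + 4)/2 = (4 + 4*b)/2 = 2 + 2*b)
H(L, w) = 17 (H(L, w) = 7 + (2 + 2*0)*(0 + 5) = 7 + (2 + 0)*5 = 7 + 2*5 = 7 + 10 = 17)
(-4592 + 1146)/(H(-50, Z(9, -2)) + 1887) = (-4592 + 1146)/(17 + 1887) = -3446/1904 = -3446*1/1904 = -1723/952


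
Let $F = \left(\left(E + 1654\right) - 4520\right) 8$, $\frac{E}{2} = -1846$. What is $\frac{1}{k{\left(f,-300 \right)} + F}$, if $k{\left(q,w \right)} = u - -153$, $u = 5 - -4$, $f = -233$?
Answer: $- \frac{1}{52302} \approx -1.912 \cdot 10^{-5}$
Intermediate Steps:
$E = -3692$ ($E = 2 \left(-1846\right) = -3692$)
$u = 9$ ($u = 5 + 4 = 9$)
$k{\left(q,w \right)} = 162$ ($k{\left(q,w \right)} = 9 - -153 = 9 + 153 = 162$)
$F = -52464$ ($F = \left(\left(-3692 + 1654\right) - 4520\right) 8 = \left(-2038 - 4520\right) 8 = \left(-6558\right) 8 = -52464$)
$\frac{1}{k{\left(f,-300 \right)} + F} = \frac{1}{162 - 52464} = \frac{1}{-52302} = - \frac{1}{52302}$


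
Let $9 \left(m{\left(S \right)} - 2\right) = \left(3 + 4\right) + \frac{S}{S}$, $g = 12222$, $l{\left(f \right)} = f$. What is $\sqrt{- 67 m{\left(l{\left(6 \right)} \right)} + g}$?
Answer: $\frac{4 \sqrt{6766}}{3} \approx 109.67$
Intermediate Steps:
$m{\left(S \right)} = \frac{26}{9}$ ($m{\left(S \right)} = 2 + \frac{\left(3 + 4\right) + \frac{S}{S}}{9} = 2 + \frac{7 + 1}{9} = 2 + \frac{1}{9} \cdot 8 = 2 + \frac{8}{9} = \frac{26}{9}$)
$\sqrt{- 67 m{\left(l{\left(6 \right)} \right)} + g} = \sqrt{\left(-67\right) \frac{26}{9} + 12222} = \sqrt{- \frac{1742}{9} + 12222} = \sqrt{\frac{108256}{9}} = \frac{4 \sqrt{6766}}{3}$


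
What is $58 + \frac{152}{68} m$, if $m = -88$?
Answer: $- \frac{2358}{17} \approx -138.71$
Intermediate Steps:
$58 + \frac{152}{68} m = 58 + \frac{152}{68} \left(-88\right) = 58 + 152 \cdot \frac{1}{68} \left(-88\right) = 58 + \frac{38}{17} \left(-88\right) = 58 - \frac{3344}{17} = - \frac{2358}{17}$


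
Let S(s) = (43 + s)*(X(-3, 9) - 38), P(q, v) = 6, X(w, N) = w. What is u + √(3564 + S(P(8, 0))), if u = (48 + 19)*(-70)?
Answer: -4690 + √1555 ≈ -4650.6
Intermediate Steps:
u = -4690 (u = 67*(-70) = -4690)
S(s) = -1763 - 41*s (S(s) = (43 + s)*(-3 - 38) = (43 + s)*(-41) = -1763 - 41*s)
u + √(3564 + S(P(8, 0))) = -4690 + √(3564 + (-1763 - 41*6)) = -4690 + √(3564 + (-1763 - 246)) = -4690 + √(3564 - 2009) = -4690 + √1555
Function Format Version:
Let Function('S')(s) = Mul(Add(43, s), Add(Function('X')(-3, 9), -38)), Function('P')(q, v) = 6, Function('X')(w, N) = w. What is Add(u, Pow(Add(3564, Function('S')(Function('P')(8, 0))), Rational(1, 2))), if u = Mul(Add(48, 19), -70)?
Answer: Add(-4690, Pow(1555, Rational(1, 2))) ≈ -4650.6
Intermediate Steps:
u = -4690 (u = Mul(67, -70) = -4690)
Function('S')(s) = Add(-1763, Mul(-41, s)) (Function('S')(s) = Mul(Add(43, s), Add(-3, -38)) = Mul(Add(43, s), -41) = Add(-1763, Mul(-41, s)))
Add(u, Pow(Add(3564, Function('S')(Function('P')(8, 0))), Rational(1, 2))) = Add(-4690, Pow(Add(3564, Add(-1763, Mul(-41, 6))), Rational(1, 2))) = Add(-4690, Pow(Add(3564, Add(-1763, -246)), Rational(1, 2))) = Add(-4690, Pow(Add(3564, -2009), Rational(1, 2))) = Add(-4690, Pow(1555, Rational(1, 2)))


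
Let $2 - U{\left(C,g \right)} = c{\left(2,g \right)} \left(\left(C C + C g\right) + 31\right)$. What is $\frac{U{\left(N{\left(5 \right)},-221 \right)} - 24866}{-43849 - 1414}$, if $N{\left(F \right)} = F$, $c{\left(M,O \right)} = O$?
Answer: $\frac{256693}{45263} \approx 5.6711$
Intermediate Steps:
$U{\left(C,g \right)} = 2 - g \left(31 + C^{2} + C g\right)$ ($U{\left(C,g \right)} = 2 - g \left(\left(C C + C g\right) + 31\right) = 2 - g \left(\left(C^{2} + C g\right) + 31\right) = 2 - g \left(31 + C^{2} + C g\right)$)
$\frac{U{\left(N{\left(5 \right)},-221 \right)} - 24866}{-43849 - 1414} = \frac{\left(2 - -6851 - 5 \left(-221\right)^{2} - - 221 \cdot 5^{2}\right) - 24866}{-43849 - 1414} = \frac{\left(2 + 6851 - 5 \cdot 48841 - \left(-221\right) 25\right) - 24866}{-43849 - 1414} = \frac{\left(2 + 6851 - 244205 + 5525\right) - 24866}{-43849 - 1414} = \frac{-231827 - 24866}{-45263} = \left(-256693\right) \left(- \frac{1}{45263}\right) = \frac{256693}{45263}$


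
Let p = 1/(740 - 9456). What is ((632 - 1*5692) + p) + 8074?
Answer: 26270023/8716 ≈ 3014.0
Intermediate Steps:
p = -1/8716 (p = 1/(-8716) = -1/8716 ≈ -0.00011473)
((632 - 1*5692) + p) + 8074 = ((632 - 1*5692) - 1/8716) + 8074 = ((632 - 5692) - 1/8716) + 8074 = (-5060 - 1/8716) + 8074 = -44102961/8716 + 8074 = 26270023/8716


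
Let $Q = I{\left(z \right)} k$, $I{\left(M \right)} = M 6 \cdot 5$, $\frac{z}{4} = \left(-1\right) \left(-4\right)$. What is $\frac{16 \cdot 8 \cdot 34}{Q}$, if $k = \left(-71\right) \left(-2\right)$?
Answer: $\frac{68}{1065} \approx 0.06385$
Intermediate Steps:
$z = 16$ ($z = 4 \left(\left(-1\right) \left(-4\right)\right) = 4 \cdot 4 = 16$)
$I{\left(M \right)} = 30 M$ ($I{\left(M \right)} = 6 M 5 = 30 M$)
$k = 142$
$Q = 68160$ ($Q = 30 \cdot 16 \cdot 142 = 480 \cdot 142 = 68160$)
$\frac{16 \cdot 8 \cdot 34}{Q} = \frac{16 \cdot 8 \cdot 34}{68160} = 128 \cdot 34 \cdot \frac{1}{68160} = 4352 \cdot \frac{1}{68160} = \frac{68}{1065}$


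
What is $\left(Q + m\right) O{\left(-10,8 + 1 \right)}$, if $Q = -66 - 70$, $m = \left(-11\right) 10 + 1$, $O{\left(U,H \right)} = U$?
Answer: $2450$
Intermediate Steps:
$m = -109$ ($m = -110 + 1 = -109$)
$Q = -136$ ($Q = -66 - 70 = -136$)
$\left(Q + m\right) O{\left(-10,8 + 1 \right)} = \left(-136 - 109\right) \left(-10\right) = \left(-245\right) \left(-10\right) = 2450$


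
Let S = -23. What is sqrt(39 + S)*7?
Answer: 28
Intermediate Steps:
sqrt(39 + S)*7 = sqrt(39 - 23)*7 = sqrt(16)*7 = 4*7 = 28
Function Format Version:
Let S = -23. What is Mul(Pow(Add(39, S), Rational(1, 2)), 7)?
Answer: 28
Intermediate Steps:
Mul(Pow(Add(39, S), Rational(1, 2)), 7) = Mul(Pow(Add(39, -23), Rational(1, 2)), 7) = Mul(Pow(16, Rational(1, 2)), 7) = Mul(4, 7) = 28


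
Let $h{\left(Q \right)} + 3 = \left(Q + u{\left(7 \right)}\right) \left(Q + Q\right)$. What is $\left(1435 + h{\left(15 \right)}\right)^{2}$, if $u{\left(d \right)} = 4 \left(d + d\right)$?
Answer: $12687844$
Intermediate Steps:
$u{\left(d \right)} = 8 d$ ($u{\left(d \right)} = 4 \cdot 2 d = 8 d$)
$h{\left(Q \right)} = -3 + 2 Q \left(56 + Q\right)$ ($h{\left(Q \right)} = -3 + \left(Q + 8 \cdot 7\right) \left(Q + Q\right) = -3 + \left(Q + 56\right) 2 Q = -3 + \left(56 + Q\right) 2 Q = -3 + 2 Q \left(56 + Q\right)$)
$\left(1435 + h{\left(15 \right)}\right)^{2} = \left(1435 + \left(-3 + 2 \cdot 15^{2} + 112 \cdot 15\right)\right)^{2} = \left(1435 + \left(-3 + 2 \cdot 225 + 1680\right)\right)^{2} = \left(1435 + \left(-3 + 450 + 1680\right)\right)^{2} = \left(1435 + 2127\right)^{2} = 3562^{2} = 12687844$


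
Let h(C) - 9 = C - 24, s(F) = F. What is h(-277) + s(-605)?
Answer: -897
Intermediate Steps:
h(C) = -15 + C (h(C) = 9 + (C - 24) = 9 + (-24 + C) = -15 + C)
h(-277) + s(-605) = (-15 - 277) - 605 = -292 - 605 = -897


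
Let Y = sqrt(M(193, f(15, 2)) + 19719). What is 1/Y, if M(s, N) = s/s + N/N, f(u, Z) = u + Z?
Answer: sqrt(19721)/19721 ≈ 0.0071209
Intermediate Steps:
f(u, Z) = Z + u
M(s, N) = 2 (M(s, N) = 1 + 1 = 2)
Y = sqrt(19721) (Y = sqrt(2 + 19719) = sqrt(19721) ≈ 140.43)
1/Y = 1/(sqrt(19721)) = sqrt(19721)/19721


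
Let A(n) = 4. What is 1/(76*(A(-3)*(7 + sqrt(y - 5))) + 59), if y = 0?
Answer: 2187/5245049 - 304*I*sqrt(5)/5245049 ≈ 0.00041696 - 0.0001296*I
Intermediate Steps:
1/(76*(A(-3)*(7 + sqrt(y - 5))) + 59) = 1/(76*(4*(7 + sqrt(0 - 5))) + 59) = 1/(76*(4*(7 + sqrt(-5))) + 59) = 1/(76*(4*(7 + I*sqrt(5))) + 59) = 1/(76*(28 + 4*I*sqrt(5)) + 59) = 1/((2128 + 304*I*sqrt(5)) + 59) = 1/(2187 + 304*I*sqrt(5))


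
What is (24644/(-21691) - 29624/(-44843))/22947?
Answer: -462536708/22320306254811 ≈ -2.0723e-5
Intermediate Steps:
(24644/(-21691) - 29624/(-44843))/22947 = (24644*(-1/21691) - 29624*(-1/44843))*(1/22947) = (-24644/21691 + 29624/44843)*(1/22947) = -462536708/972689513*1/22947 = -462536708/22320306254811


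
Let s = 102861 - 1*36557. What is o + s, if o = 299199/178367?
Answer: 11826744767/178367 ≈ 66306.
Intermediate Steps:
o = 299199/178367 (o = 299199*(1/178367) = 299199/178367 ≈ 1.6774)
s = 66304 (s = 102861 - 36557 = 66304)
o + s = 299199/178367 + 66304 = 11826744767/178367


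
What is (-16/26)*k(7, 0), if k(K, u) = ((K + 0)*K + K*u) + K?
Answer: -448/13 ≈ -34.462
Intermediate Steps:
k(K, u) = K + K**2 + K*u (k(K, u) = (K*K + K*u) + K = (K**2 + K*u) + K = K + K**2 + K*u)
(-16/26)*k(7, 0) = (-16/26)*(7*(1 + 7 + 0)) = (-16*1/26)*(7*8) = -8/13*56 = -448/13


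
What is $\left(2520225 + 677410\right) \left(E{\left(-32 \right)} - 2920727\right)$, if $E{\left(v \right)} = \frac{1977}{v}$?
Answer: $- \frac{298867725905035}{32} \approx -9.3396 \cdot 10^{12}$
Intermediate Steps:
$\left(2520225 + 677410\right) \left(E{\left(-32 \right)} - 2920727\right) = \left(2520225 + 677410\right) \left(\frac{1977}{-32} - 2920727\right) = 3197635 \left(1977 \left(- \frac{1}{32}\right) - 2920727\right) = 3197635 \left(- \frac{1977}{32} - 2920727\right) = 3197635 \left(- \frac{93465241}{32}\right) = - \frac{298867725905035}{32}$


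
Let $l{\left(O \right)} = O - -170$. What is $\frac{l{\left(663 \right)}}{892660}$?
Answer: $\frac{833}{892660} \approx 0.00093317$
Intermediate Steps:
$l{\left(O \right)} = 170 + O$ ($l{\left(O \right)} = O + 170 = 170 + O$)
$\frac{l{\left(663 \right)}}{892660} = \frac{170 + 663}{892660} = 833 \cdot \frac{1}{892660} = \frac{833}{892660}$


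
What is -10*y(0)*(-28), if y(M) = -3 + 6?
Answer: 840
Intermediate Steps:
y(M) = 3
-10*y(0)*(-28) = -10*3*(-28) = -30*(-28) = 840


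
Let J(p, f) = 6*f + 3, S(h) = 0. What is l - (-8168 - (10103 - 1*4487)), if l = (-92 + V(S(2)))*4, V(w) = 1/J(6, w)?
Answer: 40252/3 ≈ 13417.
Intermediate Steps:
J(p, f) = 3 + 6*f
V(w) = 1/(3 + 6*w)
l = -1100/3 (l = (-92 + 1/(3*(1 + 2*0)))*4 = (-92 + 1/(3*(1 + 0)))*4 = (-92 + (1/3)/1)*4 = (-92 + (1/3)*1)*4 = (-92 + 1/3)*4 = -275/3*4 = -1100/3 ≈ -366.67)
l - (-8168 - (10103 - 1*4487)) = -1100/3 - (-8168 - (10103 - 1*4487)) = -1100/3 - (-8168 - (10103 - 4487)) = -1100/3 - (-8168 - 1*5616) = -1100/3 - (-8168 - 5616) = -1100/3 - 1*(-13784) = -1100/3 + 13784 = 40252/3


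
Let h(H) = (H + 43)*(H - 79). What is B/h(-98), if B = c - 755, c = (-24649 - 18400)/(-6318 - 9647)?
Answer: -1091866/14129025 ≈ -0.077278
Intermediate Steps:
c = 43049/15965 (c = -43049/(-15965) = -43049*(-1/15965) = 43049/15965 ≈ 2.6965)
h(H) = (-79 + H)*(43 + H) (h(H) = (43 + H)*(-79 + H) = (-79 + H)*(43 + H))
B = -12010526/15965 (B = 43049/15965 - 755 = -12010526/15965 ≈ -752.30)
B/h(-98) = -12010526/(15965*(-3397 + (-98)² - 36*(-98))) = -12010526/(15965*(-3397 + 9604 + 3528)) = -12010526/15965/9735 = -12010526/15965*1/9735 = -1091866/14129025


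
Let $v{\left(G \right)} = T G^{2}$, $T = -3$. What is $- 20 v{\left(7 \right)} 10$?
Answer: $29400$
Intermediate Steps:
$v{\left(G \right)} = - 3 G^{2}$
$- 20 v{\left(7 \right)} 10 = - 20 \left(- 3 \cdot 7^{2}\right) 10 = - 20 \left(\left(-3\right) 49\right) 10 = \left(-20\right) \left(-147\right) 10 = 2940 \cdot 10 = 29400$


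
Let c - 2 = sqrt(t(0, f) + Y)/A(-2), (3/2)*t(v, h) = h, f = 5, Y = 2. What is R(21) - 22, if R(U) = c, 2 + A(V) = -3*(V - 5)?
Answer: -20 + 4*sqrt(3)/57 ≈ -19.878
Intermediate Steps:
A(V) = 13 - 3*V (A(V) = -2 - 3*(V - 5) = -2 - 3*(-5 + V) = -2 + (15 - 3*V) = 13 - 3*V)
t(v, h) = 2*h/3
c = 2 + 4*sqrt(3)/57 (c = 2 + sqrt((2/3)*5 + 2)/(13 - 3*(-2)) = 2 + sqrt(10/3 + 2)/(13 + 6) = 2 + sqrt(16/3)/19 = 2 + (4*sqrt(3)/3)*(1/19) = 2 + 4*sqrt(3)/57 ≈ 2.1215)
R(U) = 2 + 4*sqrt(3)/57
R(21) - 22 = (2 + 4*sqrt(3)/57) - 22 = -20 + 4*sqrt(3)/57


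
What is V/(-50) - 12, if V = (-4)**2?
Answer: -308/25 ≈ -12.320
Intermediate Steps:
V = 16
V/(-50) - 12 = 16/(-50) - 12 = -1/50*16 - 12 = -8/25 - 12 = -308/25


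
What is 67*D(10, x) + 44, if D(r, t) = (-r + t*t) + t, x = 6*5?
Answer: 61684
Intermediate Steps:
x = 30
D(r, t) = t + t² - r (D(r, t) = (-r + t²) + t = (t² - r) + t = t + t² - r)
67*D(10, x) + 44 = 67*(30 + 30² - 1*10) + 44 = 67*(30 + 900 - 10) + 44 = 67*920 + 44 = 61640 + 44 = 61684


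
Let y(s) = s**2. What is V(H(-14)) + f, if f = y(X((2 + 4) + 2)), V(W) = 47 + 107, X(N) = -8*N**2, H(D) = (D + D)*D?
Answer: 262298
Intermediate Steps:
H(D) = 2*D**2 (H(D) = (2*D)*D = 2*D**2)
V(W) = 154
f = 262144 (f = (-8*((2 + 4) + 2)**2)**2 = (-8*(6 + 2)**2)**2 = (-8*8**2)**2 = (-8*64)**2 = (-512)**2 = 262144)
V(H(-14)) + f = 154 + 262144 = 262298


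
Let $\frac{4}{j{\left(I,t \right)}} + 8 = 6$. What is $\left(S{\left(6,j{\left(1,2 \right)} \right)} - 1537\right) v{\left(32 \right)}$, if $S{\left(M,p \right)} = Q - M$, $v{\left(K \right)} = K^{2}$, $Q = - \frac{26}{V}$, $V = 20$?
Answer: $- \frac{7906816}{5} \approx -1.5814 \cdot 10^{6}$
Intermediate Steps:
$j{\left(I,t \right)} = -2$ ($j{\left(I,t \right)} = \frac{4}{-8 + 6} = \frac{4}{-2} = 4 \left(- \frac{1}{2}\right) = -2$)
$Q = - \frac{13}{10}$ ($Q = - \frac{26}{20} = \left(-26\right) \frac{1}{20} = - \frac{13}{10} \approx -1.3$)
$S{\left(M,p \right)} = - \frac{13}{10} - M$
$\left(S{\left(6,j{\left(1,2 \right)} \right)} - 1537\right) v{\left(32 \right)} = \left(\left(- \frac{13}{10} - 6\right) - 1537\right) 32^{2} = \left(\left(- \frac{13}{10} - 6\right) - 1537\right) 1024 = \left(- \frac{73}{10} - 1537\right) 1024 = \left(- \frac{15443}{10}\right) 1024 = - \frac{7906816}{5}$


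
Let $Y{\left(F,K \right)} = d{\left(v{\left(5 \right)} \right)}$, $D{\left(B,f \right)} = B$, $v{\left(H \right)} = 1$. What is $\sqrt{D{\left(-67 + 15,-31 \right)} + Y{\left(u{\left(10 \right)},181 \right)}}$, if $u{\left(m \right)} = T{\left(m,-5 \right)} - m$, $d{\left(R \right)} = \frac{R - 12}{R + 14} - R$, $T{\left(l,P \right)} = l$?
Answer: $\frac{i \sqrt{12090}}{15} \approx 7.3303 i$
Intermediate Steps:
$d{\left(R \right)} = - R + \frac{-12 + R}{14 + R}$ ($d{\left(R \right)} = \frac{-12 + R}{14 + R} - R = - R + \frac{-12 + R}{14 + R}$)
$u{\left(m \right)} = 0$ ($u{\left(m \right)} = m - m = 0$)
$Y{\left(F,K \right)} = - \frac{26}{15}$ ($Y{\left(F,K \right)} = \frac{-12 - 1^{2} - 13}{14 + 1} = \frac{-12 - 1 - 13}{15} = \frac{1}{15} \left(-26\right) = - \frac{26}{15}$)
$\sqrt{D{\left(-67 + 15,-31 \right)} + Y{\left(u{\left(10 \right)},181 \right)}} = \sqrt{\left(-67 + 15\right) - \frac{26}{15}} = \sqrt{-52 - \frac{26}{15}} = \sqrt{- \frac{806}{15}} = \frac{i \sqrt{12090}}{15}$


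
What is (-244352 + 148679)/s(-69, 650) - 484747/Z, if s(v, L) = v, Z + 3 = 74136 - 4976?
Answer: 2194336706/1590611 ≈ 1379.6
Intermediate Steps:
Z = 69157 (Z = -3 + (74136 - 4976) = -3 + 69160 = 69157)
(-244352 + 148679)/s(-69, 650) - 484747/Z = (-244352 + 148679)/(-69) - 484747/69157 = -95673*(-1/69) - 484747*1/69157 = 31891/23 - 484747/69157 = 2194336706/1590611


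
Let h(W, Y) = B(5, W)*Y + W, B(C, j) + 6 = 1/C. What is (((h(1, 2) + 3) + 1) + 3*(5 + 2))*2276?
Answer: 163872/5 ≈ 32774.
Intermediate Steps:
B(C, j) = -6 + 1/C
h(W, Y) = W - 29*Y/5 (h(W, Y) = (-6 + 1/5)*Y + W = -29*Y/5 + W = W - 29*Y/5)
(((h(1, 2) + 3) + 1) + 3*(5 + 2))*2276 = ((((1 - 29/5*2) + 3) + 1) + 3*(5 + 2))*2276 = ((((1 - 58/5) + 3) + 1) + 3*7)*2276 = (((-53/5 + 3) + 1) + 21)*2276 = ((-38/5 + 1) + 21)*2276 = (-33/5 + 21)*2276 = (72/5)*2276 = 163872/5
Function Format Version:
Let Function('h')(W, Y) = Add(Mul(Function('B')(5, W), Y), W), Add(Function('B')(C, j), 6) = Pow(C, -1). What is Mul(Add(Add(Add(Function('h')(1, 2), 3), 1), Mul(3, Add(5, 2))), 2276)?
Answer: Rational(163872, 5) ≈ 32774.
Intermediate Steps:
Function('B')(C, j) = Add(-6, Pow(C, -1))
Function('h')(W, Y) = Add(W, Mul(Rational(-29, 5), Y)) (Function('h')(W, Y) = Add(Mul(Add(-6, Pow(5, -1)), Y), W) = Add(Mul(Add(-6, Rational(1, 5)), Y), W) = Add(Mul(Rational(-29, 5), Y), W) = Add(W, Mul(Rational(-29, 5), Y)))
Mul(Add(Add(Add(Function('h')(1, 2), 3), 1), Mul(3, Add(5, 2))), 2276) = Mul(Add(Add(Add(Add(1, Mul(Rational(-29, 5), 2)), 3), 1), Mul(3, Add(5, 2))), 2276) = Mul(Add(Add(Add(Add(1, Rational(-58, 5)), 3), 1), Mul(3, 7)), 2276) = Mul(Add(Add(Add(Rational(-53, 5), 3), 1), 21), 2276) = Mul(Add(Add(Rational(-38, 5), 1), 21), 2276) = Mul(Add(Rational(-33, 5), 21), 2276) = Mul(Rational(72, 5), 2276) = Rational(163872, 5)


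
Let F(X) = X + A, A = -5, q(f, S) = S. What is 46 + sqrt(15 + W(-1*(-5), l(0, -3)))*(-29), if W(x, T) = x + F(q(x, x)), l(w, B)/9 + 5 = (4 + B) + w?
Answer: 46 - 58*sqrt(5) ≈ -83.692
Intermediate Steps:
F(X) = -5 + X (F(X) = X - 5 = -5 + X)
l(w, B) = -9 + 9*B + 9*w (l(w, B) = -45 + 9*((4 + B) + w) = -45 + 9*(4 + B + w) = -45 + (36 + 9*B + 9*w) = -9 + 9*B + 9*w)
W(x, T) = -5 + 2*x (W(x, T) = x + (-5 + x) = -5 + 2*x)
46 + sqrt(15 + W(-1*(-5), l(0, -3)))*(-29) = 46 + sqrt(15 + (-5 + 2*(-1*(-5))))*(-29) = 46 + sqrt(15 + (-5 + 2*5))*(-29) = 46 + sqrt(15 + (-5 + 10))*(-29) = 46 + sqrt(15 + 5)*(-29) = 46 + sqrt(20)*(-29) = 46 + (2*sqrt(5))*(-29) = 46 - 58*sqrt(5)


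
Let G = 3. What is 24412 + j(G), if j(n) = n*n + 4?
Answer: 24425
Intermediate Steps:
j(n) = 4 + n**2 (j(n) = n**2 + 4 = 4 + n**2)
24412 + j(G) = 24412 + (4 + 3**2) = 24412 + (4 + 9) = 24412 + 13 = 24425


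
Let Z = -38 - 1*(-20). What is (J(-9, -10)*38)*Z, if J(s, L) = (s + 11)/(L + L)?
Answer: 342/5 ≈ 68.400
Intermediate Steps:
Z = -18 (Z = -38 + 20 = -18)
J(s, L) = (11 + s)/(2*L) (J(s, L) = (11 + s)/((2*L)) = (11 + s)*(1/(2*L)) = (11 + s)/(2*L))
(J(-9, -10)*38)*Z = (((½)*(11 - 9)/(-10))*38)*(-18) = (((½)*(-⅒)*2)*38)*(-18) = -⅒*38*(-18) = -19/5*(-18) = 342/5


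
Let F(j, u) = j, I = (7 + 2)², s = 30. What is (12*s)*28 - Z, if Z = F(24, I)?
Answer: 10056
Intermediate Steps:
I = 81 (I = 9² = 81)
Z = 24
(12*s)*28 - Z = (12*30)*28 - 1*24 = 360*28 - 24 = 10080 - 24 = 10056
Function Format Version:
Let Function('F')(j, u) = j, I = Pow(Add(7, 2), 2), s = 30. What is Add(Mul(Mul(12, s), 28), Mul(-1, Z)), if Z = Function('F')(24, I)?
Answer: 10056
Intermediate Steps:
I = 81 (I = Pow(9, 2) = 81)
Z = 24
Add(Mul(Mul(12, s), 28), Mul(-1, Z)) = Add(Mul(Mul(12, 30), 28), Mul(-1, 24)) = Add(Mul(360, 28), -24) = Add(10080, -24) = 10056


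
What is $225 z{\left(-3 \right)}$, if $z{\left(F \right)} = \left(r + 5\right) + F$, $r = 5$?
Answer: $1575$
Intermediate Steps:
$z{\left(F \right)} = 10 + F$ ($z{\left(F \right)} = \left(5 + 5\right) + F = 10 + F$)
$225 z{\left(-3 \right)} = 225 \left(10 - 3\right) = 225 \cdot 7 = 1575$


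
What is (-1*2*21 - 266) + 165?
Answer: -143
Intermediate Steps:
(-1*2*21 - 266) + 165 = (-2*21 - 266) + 165 = (-42 - 266) + 165 = -308 + 165 = -143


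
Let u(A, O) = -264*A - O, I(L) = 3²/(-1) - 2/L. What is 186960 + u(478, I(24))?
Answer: 729325/12 ≈ 60777.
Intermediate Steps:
I(L) = -9 - 2/L (I(L) = 9*(-1) - 2/L = -9 - 2/L)
u(A, O) = -O - 264*A
186960 + u(478, I(24)) = 186960 + (-(-9 - 2/24) - 264*478) = 186960 + (-(-9 - 2*1/24) - 126192) = 186960 + (-(-9 - 1/12) - 126192) = 186960 + (-1*(-109/12) - 126192) = 186960 + (109/12 - 126192) = 186960 - 1514195/12 = 729325/12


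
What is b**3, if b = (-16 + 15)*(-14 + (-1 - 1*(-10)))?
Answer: 125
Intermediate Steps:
b = 5 (b = -(-14 + (-1 + 10)) = -(-14 + 9) = -1*(-5) = 5)
b**3 = 5**3 = 125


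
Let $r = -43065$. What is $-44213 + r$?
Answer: $-87278$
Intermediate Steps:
$-44213 + r = -44213 - 43065 = -87278$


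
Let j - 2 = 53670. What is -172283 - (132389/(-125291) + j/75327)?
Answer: -1625968415185780/9437795157 ≈ -1.7228e+5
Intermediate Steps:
j = 53672 (j = 2 + 53670 = 53672)
-172283 - (132389/(-125291) + j/75327) = -172283 - (132389/(-125291) + 53672/75327) = -172283 - (132389*(-1/125291) + 53672*(1/75327)) = -172283 - (-132389/125291 + 53672/75327) = -172283 - 1*(-3247847651/9437795157) = -172283 + 3247847651/9437795157 = -1625968415185780/9437795157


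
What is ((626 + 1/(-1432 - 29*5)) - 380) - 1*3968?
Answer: -5869595/1577 ≈ -3722.0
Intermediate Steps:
((626 + 1/(-1432 - 29*5)) - 380) - 1*3968 = ((626 + 1/(-1432 - 145)) - 380) - 3968 = ((626 + 1/(-1577)) - 380) - 3968 = ((626 - 1/1577) - 380) - 3968 = (987201/1577 - 380) - 3968 = 387941/1577 - 3968 = -5869595/1577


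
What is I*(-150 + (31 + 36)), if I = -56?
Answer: 4648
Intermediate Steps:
I*(-150 + (31 + 36)) = -56*(-150 + (31 + 36)) = -56*(-150 + 67) = -56*(-83) = 4648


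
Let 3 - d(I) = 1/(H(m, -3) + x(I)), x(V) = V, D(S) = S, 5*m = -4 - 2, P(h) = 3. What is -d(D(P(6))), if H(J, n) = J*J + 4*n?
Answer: -592/189 ≈ -3.1323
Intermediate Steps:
m = -6/5 (m = (-4 - 2)/5 = (⅕)*(-6) = -6/5 ≈ -1.2000)
H(J, n) = J² + 4*n
d(I) = 3 - 1/(-264/25 + I) (d(I) = 3 - 1/(((-6/5)² + 4*(-3)) + I) = 3 - 1/((36/25 - 12) + I) = 3 - 1/(-264/25 + I))
-d(D(P(6))) = -(-817 + 75*3)/(-264 + 25*3) = -(-817 + 225)/(-264 + 75) = -(-592)/(-189) = -(-1)*(-592)/189 = -1*592/189 = -592/189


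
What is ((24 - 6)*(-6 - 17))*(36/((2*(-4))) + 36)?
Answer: -13041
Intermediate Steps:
((24 - 6)*(-6 - 17))*(36/((2*(-4))) + 36) = (18*(-23))*(36/(-8) + 36) = -414*(36*(-⅛) + 36) = -414*(-9/2 + 36) = -414*63/2 = -13041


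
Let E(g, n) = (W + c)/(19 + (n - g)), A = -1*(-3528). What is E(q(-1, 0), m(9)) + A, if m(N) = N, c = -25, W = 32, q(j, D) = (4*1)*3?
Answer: 56455/16 ≈ 3528.4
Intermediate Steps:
q(j, D) = 12 (q(j, D) = 4*3 = 12)
A = 3528
E(g, n) = 7/(19 + n - g) (E(g, n) = (32 - 25)/(19 + (n - g)) = 7/(19 + n - g))
E(q(-1, 0), m(9)) + A = 7/(19 + 9 - 1*12) + 3528 = 7/(19 + 9 - 12) + 3528 = 7/16 + 3528 = 56455/16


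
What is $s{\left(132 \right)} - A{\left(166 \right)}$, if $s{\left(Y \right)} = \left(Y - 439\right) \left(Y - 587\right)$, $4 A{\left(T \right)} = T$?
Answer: $\frac{279287}{2} \approx 1.3964 \cdot 10^{5}$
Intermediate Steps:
$A{\left(T \right)} = \frac{T}{4}$
$s{\left(Y \right)} = \left(-587 + Y\right) \left(-439 + Y\right)$ ($s{\left(Y \right)} = \left(-439 + Y\right) \left(-587 + Y\right) = \left(-587 + Y\right) \left(-439 + Y\right)$)
$s{\left(132 \right)} - A{\left(166 \right)} = \left(257693 + 132^{2} - 135432\right) - \frac{1}{4} \cdot 166 = \left(257693 + 17424 - 135432\right) - \frac{83}{2} = 139685 - \frac{83}{2} = \frac{279287}{2}$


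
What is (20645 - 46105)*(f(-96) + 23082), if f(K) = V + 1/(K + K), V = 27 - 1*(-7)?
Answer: -28249594915/48 ≈ -5.8853e+8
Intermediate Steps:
V = 34 (V = 27 + 7 = 34)
f(K) = 34 + 1/(2*K) (f(K) = 34 + 1/(K + K) = 34 + 1/(2*K))
(20645 - 46105)*(f(-96) + 23082) = (20645 - 46105)*((34 + (½)/(-96)) + 23082) = -25460*((34 + (½)*(-1/96)) + 23082) = -25460*((34 - 1/192) + 23082) = -25460*(6527/192 + 23082) = -25460*4438271/192 = -28249594915/48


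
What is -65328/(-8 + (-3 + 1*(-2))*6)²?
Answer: -16332/361 ≈ -45.241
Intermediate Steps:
-65328/(-8 + (-3 + 1*(-2))*6)² = -65328/(-8 + (-3 - 2)*6)² = -65328/(-8 - 5*6)² = -65328/(-8 - 30)² = -65328/((-38)²) = -65328/1444 = -65328*1/1444 = -16332/361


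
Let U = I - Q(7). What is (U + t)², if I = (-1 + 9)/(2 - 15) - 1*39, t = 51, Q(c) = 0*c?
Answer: 21904/169 ≈ 129.61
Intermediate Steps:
Q(c) = 0
I = -515/13 (I = 8/(-13) - 39 = 8*(-1/13) - 39 = -8/13 - 39 = -515/13 ≈ -39.615)
U = -515/13 (U = -515/13 - 1*0 = -515/13 + 0 = -515/13 ≈ -39.615)
(U + t)² = (-515/13 + 51)² = (148/13)² = 21904/169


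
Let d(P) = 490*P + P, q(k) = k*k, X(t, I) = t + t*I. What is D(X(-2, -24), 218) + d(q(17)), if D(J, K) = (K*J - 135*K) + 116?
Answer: 122613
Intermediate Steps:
X(t, I) = t + I*t
q(k) = k**2
D(J, K) = 116 - 135*K + J*K (D(J, K) = (J*K - 135*K) + 116 = (-135*K + J*K) + 116 = 116 - 135*K + J*K)
d(P) = 491*P
D(X(-2, -24), 218) + d(q(17)) = (116 - 135*218 - 2*(1 - 24)*218) + 491*17**2 = (116 - 29430 - 2*(-23)*218) + 491*289 = (116 - 29430 + 46*218) + 141899 = (116 - 29430 + 10028) + 141899 = -19286 + 141899 = 122613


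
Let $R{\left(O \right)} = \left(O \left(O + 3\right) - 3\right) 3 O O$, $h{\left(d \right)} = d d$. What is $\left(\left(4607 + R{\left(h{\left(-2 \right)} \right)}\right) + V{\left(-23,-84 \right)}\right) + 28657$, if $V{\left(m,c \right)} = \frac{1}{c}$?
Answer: $\frac{2894975}{84} \approx 34464.0$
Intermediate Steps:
$h{\left(d \right)} = d^{2}$
$R{\left(O \right)} = O^{2} \left(-9 + 3 O \left(3 + O\right)\right)$ ($R{\left(O \right)} = \left(O \left(3 + O\right) - 3\right) 3 O O = \left(-3 + O \left(3 + O\right)\right) 3 O O = \left(-9 + 3 O \left(3 + O\right)\right) O O = O \left(-9 + 3 O \left(3 + O\right)\right) O = O^{2} \left(-9 + 3 O \left(3 + O\right)\right)$)
$\left(\left(4607 + R{\left(h{\left(-2 \right)} \right)}\right) + V{\left(-23,-84 \right)}\right) + 28657 = \left(\left(4607 + 3 \left(\left(-2\right)^{2}\right)^{2} \left(-3 + \left(\left(-2\right)^{2}\right)^{2} + 3 \left(-2\right)^{2}\right)\right) + \frac{1}{-84}\right) + 28657 = \left(\left(4607 + 3 \cdot 4^{2} \left(-3 + 4^{2} + 3 \cdot 4\right)\right) - \frac{1}{84}\right) + 28657 = \left(\left(4607 + 3 \cdot 16 \left(-3 + 16 + 12\right)\right) - \frac{1}{84}\right) + 28657 = \left(\left(4607 + 3 \cdot 16 \cdot 25\right) - \frac{1}{84}\right) + 28657 = \left(\left(4607 + 1200\right) - \frac{1}{84}\right) + 28657 = \left(5807 - \frac{1}{84}\right) + 28657 = \frac{487787}{84} + 28657 = \frac{2894975}{84}$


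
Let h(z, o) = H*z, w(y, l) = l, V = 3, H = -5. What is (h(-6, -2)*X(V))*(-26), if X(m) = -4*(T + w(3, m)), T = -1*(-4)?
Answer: 21840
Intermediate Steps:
T = 4
X(m) = -16 - 4*m (X(m) = -4*(4 + m) = -16 - 4*m)
h(z, o) = -5*z
(h(-6, -2)*X(V))*(-26) = ((-5*(-6))*(-16 - 4*3))*(-26) = (30*(-16 - 12))*(-26) = (30*(-28))*(-26) = -840*(-26) = 21840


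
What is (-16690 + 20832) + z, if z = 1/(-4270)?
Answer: 17686339/4270 ≈ 4142.0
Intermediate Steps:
z = -1/4270 ≈ -0.00023419
(-16690 + 20832) + z = (-16690 + 20832) - 1/4270 = 4142 - 1/4270 = 17686339/4270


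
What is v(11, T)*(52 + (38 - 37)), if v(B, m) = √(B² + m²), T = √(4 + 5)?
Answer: 53*√130 ≈ 604.29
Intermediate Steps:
T = 3 (T = √9 = 3)
v(11, T)*(52 + (38 - 37)) = √(11² + 3²)*(52 + (38 - 37)) = √(121 + 9)*(52 + 1) = √130*53 = 53*√130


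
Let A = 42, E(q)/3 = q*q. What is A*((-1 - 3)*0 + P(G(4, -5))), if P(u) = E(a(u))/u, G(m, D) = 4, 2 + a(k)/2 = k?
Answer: 504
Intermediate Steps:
a(k) = -4 + 2*k
E(q) = 3*q² (E(q) = 3*(q*q) = 3*q²)
P(u) = 3*(-4 + 2*u)²/u (P(u) = (3*(-4 + 2*u)²)/u = 3*(-4 + 2*u)²/u)
A*((-1 - 3)*0 + P(G(4, -5))) = 42*((-1 - 3)*0 + 12*(-2 + 4)²/4) = 42*(-4*0 + 12*(¼)*2²) = 42*(0 + 12*(¼)*4) = 42*(0 + 12) = 42*12 = 504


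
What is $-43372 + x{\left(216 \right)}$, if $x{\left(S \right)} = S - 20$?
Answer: $-43176$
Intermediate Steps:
$x{\left(S \right)} = -20 + S$ ($x{\left(S \right)} = S - 20 = -20 + S$)
$-43372 + x{\left(216 \right)} = -43372 + \left(-20 + 216\right) = -43372 + 196 = -43176$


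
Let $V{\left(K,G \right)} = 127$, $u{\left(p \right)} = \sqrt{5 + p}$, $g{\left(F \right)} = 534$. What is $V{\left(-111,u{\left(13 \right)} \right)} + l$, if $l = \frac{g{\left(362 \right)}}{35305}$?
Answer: $\frac{4484269}{35305} \approx 127.02$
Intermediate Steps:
$l = \frac{534}{35305} \approx 0.015125$
$V{\left(-111,u{\left(13 \right)} \right)} + l = 127 + \frac{534}{35305} = \frac{4484269}{35305}$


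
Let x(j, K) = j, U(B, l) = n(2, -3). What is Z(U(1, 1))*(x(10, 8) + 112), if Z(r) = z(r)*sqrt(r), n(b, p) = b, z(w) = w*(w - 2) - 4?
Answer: -488*sqrt(2) ≈ -690.14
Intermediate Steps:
z(w) = -4 + w*(-2 + w) (z(w) = w*(-2 + w) - 4 = -4 + w*(-2 + w))
U(B, l) = 2
Z(r) = sqrt(r)*(-4 + r**2 - 2*r) (Z(r) = (-4 + r**2 - 2*r)*sqrt(r) = sqrt(r)*(-4 + r**2 - 2*r))
Z(U(1, 1))*(x(10, 8) + 112) = (sqrt(2)*(-4 + 2**2 - 2*2))*(10 + 112) = (sqrt(2)*(-4 + 4 - 4))*122 = (sqrt(2)*(-4))*122 = -4*sqrt(2)*122 = -488*sqrt(2)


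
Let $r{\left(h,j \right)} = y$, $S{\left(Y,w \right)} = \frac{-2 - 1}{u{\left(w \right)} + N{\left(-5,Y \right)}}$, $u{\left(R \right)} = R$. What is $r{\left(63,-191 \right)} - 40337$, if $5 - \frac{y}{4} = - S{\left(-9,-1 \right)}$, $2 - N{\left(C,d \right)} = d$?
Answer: $- \frac{201591}{5} \approx -40318.0$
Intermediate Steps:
$N{\left(C,d \right)} = 2 - d$
$S{\left(Y,w \right)} = - \frac{3}{2 + w - Y}$ ($S{\left(Y,w \right)} = \frac{-2 - 1}{w - \left(-2 + Y\right)} = - \frac{3}{2 + w - Y}$)
$y = \frac{94}{5}$ ($y = 20 - 4 \left(- \frac{-3}{2 - 1 - -9}\right) = 20 - 4 \left(- \frac{-3}{2 - 1 + 9}\right) = 20 - 4 \left(- \frac{-3}{10}\right) = 20 - 4 \left(\left(-1\right) \left(- \frac{3}{10}\right)\right) = 20 - \frac{6}{5} = \frac{94}{5} \approx 18.8$)
$r{\left(h,j \right)} = \frac{94}{5}$
$r{\left(63,-191 \right)} - 40337 = \frac{94}{5} - 40337 = - \frac{201591}{5}$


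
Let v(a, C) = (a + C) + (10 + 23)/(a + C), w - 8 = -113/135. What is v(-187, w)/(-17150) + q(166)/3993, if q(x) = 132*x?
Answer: 37394593375789/6801366379500 ≈ 5.4981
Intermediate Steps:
w = 967/135 (w = 8 - 113/135 = 967/135 ≈ 7.1630)
v(a, C) = C + a + 33/(C + a) (v(a, C) = (C + a) + 33/(C + a) = C + a + 33/(C + a))
v(-187, w)/(-17150) + q(166)/3993 = ((33 + (967/135)² + (-187)² + 2*(967/135)*(-187))/(967/135 - 187))/(-17150) + (132*166)/3993 = ((33 + 935089/18225 + 34969 - 361658/135)/(-24278/135))*(-1/17150) + 21912*(1/3993) = -135/24278*590022709/18225*(-1/17150) + 664/121 = -590022709/3277530*(-1/17150) + 664/121 = 590022709/56209639500 + 664/121 = 37394593375789/6801366379500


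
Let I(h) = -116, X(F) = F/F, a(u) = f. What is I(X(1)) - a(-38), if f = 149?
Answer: -265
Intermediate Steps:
a(u) = 149
X(F) = 1
I(X(1)) - a(-38) = -116 - 1*149 = -116 - 149 = -265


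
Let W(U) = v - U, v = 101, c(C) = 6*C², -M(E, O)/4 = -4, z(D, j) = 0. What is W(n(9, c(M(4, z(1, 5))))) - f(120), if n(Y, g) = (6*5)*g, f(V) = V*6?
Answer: -46699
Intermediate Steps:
M(E, O) = 16 (M(E, O) = -4*(-4) = 16)
f(V) = 6*V
n(Y, g) = 30*g
W(U) = 101 - U
W(n(9, c(M(4, z(1, 5))))) - f(120) = (101 - 30*6*16²) - 6*120 = (101 - 30*6*256) - 1*720 = (101 - 30*1536) - 720 = (101 - 1*46080) - 720 = (101 - 46080) - 720 = -45979 - 720 = -46699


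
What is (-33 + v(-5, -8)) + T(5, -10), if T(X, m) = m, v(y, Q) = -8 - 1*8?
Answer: -59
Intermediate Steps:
v(y, Q) = -16 (v(y, Q) = -8 - 8 = -16)
(-33 + v(-5, -8)) + T(5, -10) = (-33 - 16) - 10 = -49 - 10 = -59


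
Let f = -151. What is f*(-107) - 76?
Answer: 16081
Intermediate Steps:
f*(-107) - 76 = -151*(-107) - 76 = 16157 - 76 = 16081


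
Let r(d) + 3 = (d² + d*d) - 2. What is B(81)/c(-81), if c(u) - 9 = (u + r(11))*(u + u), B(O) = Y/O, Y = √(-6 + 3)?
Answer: -I*√3/2046303 ≈ -8.4643e-7*I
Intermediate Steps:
Y = I*√3 (Y = √(-3) = I*√3 ≈ 1.732*I)
r(d) = -5 + 2*d² (r(d) = -3 + ((d² + d*d) - 2) = -3 + ((d² + d²) - 2) = -3 + (2*d² - 2) = -3 + (-2 + 2*d²) = -5 + 2*d²)
B(O) = I*√3/O (B(O) = (I*√3)/O = I*√3/O)
c(u) = 9 + 2*u*(237 + u) (c(u) = 9 + (u + (-5 + 2*11²))*(u + u) = 9 + (u + (-5 + 2*121))*(2*u) = 9 + (u + (-5 + 242))*(2*u) = 9 + (u + 237)*(2*u) = 9 + (237 + u)*(2*u) = 9 + 2*u*(237 + u))
B(81)/c(-81) = (I*√3/81)/(9 + 2*(-81)² + 474*(-81)) = (I*√3*(1/81))/(9 + 2*6561 - 38394) = (I*√3/81)/(9 + 13122 - 38394) = (I*√3/81)/(-25263) = (I*√3/81)*(-1/25263) = -I*√3/2046303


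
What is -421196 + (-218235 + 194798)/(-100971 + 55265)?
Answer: -19251160939/45706 ≈ -4.2120e+5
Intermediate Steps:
-421196 + (-218235 + 194798)/(-100971 + 55265) = -421196 - 23437/(-45706) = -421196 - 23437*(-1/45706) = -421196 + 23437/45706 = -19251160939/45706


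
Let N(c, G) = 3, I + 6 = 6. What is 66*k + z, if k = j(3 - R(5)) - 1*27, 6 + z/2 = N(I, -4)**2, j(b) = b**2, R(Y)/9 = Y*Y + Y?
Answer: 4703298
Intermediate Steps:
I = 0 (I = -6 + 6 = 0)
R(Y) = 9*Y + 9*Y**2 (R(Y) = 9*(Y*Y + Y) = 9*(Y**2 + Y) = 9*(Y + Y**2) = 9*Y + 9*Y**2)
z = 6 (z = -12 + 2*3**2 = -12 + 2*9 = -12 + 18 = 6)
k = 71262 (k = (3 - 9*5*(1 + 5))**2 - 1*27 = (3 - 9*5*6)**2 - 27 = (3 - 1*270)**2 - 27 = (3 - 270)**2 - 27 = (-267)**2 - 27 = 71289 - 27 = 71262)
66*k + z = 66*71262 + 6 = 4703292 + 6 = 4703298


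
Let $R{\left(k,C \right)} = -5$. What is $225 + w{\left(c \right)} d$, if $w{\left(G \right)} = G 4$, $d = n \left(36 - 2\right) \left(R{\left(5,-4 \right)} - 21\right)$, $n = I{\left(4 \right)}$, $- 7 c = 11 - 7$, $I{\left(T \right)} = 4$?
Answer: $\frac{58151}{7} \approx 8307.3$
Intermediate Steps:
$c = - \frac{4}{7}$ ($c = - \frac{11 - 7}{7} = \left(- \frac{1}{7}\right) 4 = - \frac{4}{7} \approx -0.57143$)
$n = 4$
$d = -3536$ ($d = 4 \left(36 - 2\right) \left(-5 - 21\right) = 4 \cdot 34 \left(-26\right) = 4 \left(-884\right) = -3536$)
$w{\left(G \right)} = 4 G$
$225 + w{\left(c \right)} d = 225 + 4 \left(- \frac{4}{7}\right) \left(-3536\right) = 225 - - \frac{56576}{7} = 225 + \frac{56576}{7} = \frac{58151}{7}$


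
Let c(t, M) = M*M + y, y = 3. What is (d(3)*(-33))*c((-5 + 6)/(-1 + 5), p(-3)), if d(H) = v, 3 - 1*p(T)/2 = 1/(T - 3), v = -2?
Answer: 8536/3 ≈ 2845.3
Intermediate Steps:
p(T) = 6 - 2/(-3 + T) (p(T) = 6 - 2/(T - 3) = 6 - 2/(-3 + T))
d(H) = -2
c(t, M) = 3 + M² (c(t, M) = M*M + 3 = M² + 3 = 3 + M²)
(d(3)*(-33))*c((-5 + 6)/(-1 + 5), p(-3)) = (-2*(-33))*(3 + (2*(-10 + 3*(-3))/(-3 - 3))²) = 66*(3 + (2*(-10 - 9)/(-6))²) = 66*(3 + (2*(-⅙)*(-19))²) = 66*(3 + (19/3)²) = 66*(3 + 361/9) = 66*(388/9) = 8536/3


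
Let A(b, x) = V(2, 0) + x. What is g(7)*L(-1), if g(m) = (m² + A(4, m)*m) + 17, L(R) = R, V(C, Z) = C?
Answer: -129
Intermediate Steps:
A(b, x) = 2 + x
g(m) = 17 + m² + m*(2 + m) (g(m) = (m² + (2 + m)*m) + 17 = (m² + m*(2 + m)) + 17 = 17 + m² + m*(2 + m))
g(7)*L(-1) = (17 + 7² + 7*(2 + 7))*(-1) = (17 + 49 + 7*9)*(-1) = (17 + 49 + 63)*(-1) = 129*(-1) = -129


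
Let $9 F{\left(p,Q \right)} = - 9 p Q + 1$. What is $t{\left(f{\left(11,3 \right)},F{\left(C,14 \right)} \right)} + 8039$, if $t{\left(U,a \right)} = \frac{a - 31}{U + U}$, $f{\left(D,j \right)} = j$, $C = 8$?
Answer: $\frac{216410}{27} \approx 8015.2$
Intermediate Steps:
$F{\left(p,Q \right)} = \frac{1}{9} - Q p$ ($F{\left(p,Q \right)} = \frac{- 9 p Q + 1}{9} = \frac{- 9 Q p + 1}{9} = \frac{1 - 9 Q p}{9} = \frac{1}{9} - Q p$)
$t{\left(U,a \right)} = \frac{-31 + a}{2 U}$
$t{\left(f{\left(11,3 \right)},F{\left(C,14 \right)} \right)} + 8039 = \frac{-31 + \left(\frac{1}{9} - 14 \cdot 8\right)}{2 \cdot 3} + 8039 = \frac{1}{2} \cdot \frac{1}{3} \left(-31 + \left(\frac{1}{9} - 112\right)\right) + 8039 = \frac{1}{2} \cdot \frac{1}{3} \left(-31 - \frac{1007}{9}\right) + 8039 = \frac{1}{2} \cdot \frac{1}{3} \left(- \frac{1286}{9}\right) + 8039 = - \frac{643}{27} + 8039 = \frac{216410}{27}$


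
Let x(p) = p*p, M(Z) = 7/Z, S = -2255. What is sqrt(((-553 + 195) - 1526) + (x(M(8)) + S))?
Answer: I*sqrt(264847)/8 ≈ 64.329*I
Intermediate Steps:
x(p) = p**2
sqrt(((-553 + 195) - 1526) + (x(M(8)) + S)) = sqrt(((-553 + 195) - 1526) + ((7/8)**2 - 2255)) = sqrt((-358 - 1526) + ((7*(1/8))**2 - 2255)) = sqrt(-1884 + ((7/8)**2 - 2255)) = sqrt(-1884 + (49/64 - 2255)) = sqrt(-1884 - 144271/64) = sqrt(-264847/64) = I*sqrt(264847)/8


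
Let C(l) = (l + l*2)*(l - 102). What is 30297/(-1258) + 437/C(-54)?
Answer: -382558019/15896088 ≈ -24.066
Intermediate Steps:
C(l) = 3*l*(-102 + l) (C(l) = (l + 2*l)*(-102 + l) = (3*l)*(-102 + l) = 3*l*(-102 + l))
30297/(-1258) + 437/C(-54) = 30297/(-1258) + 437/((3*(-54)*(-102 - 54))) = 30297*(-1/1258) + 437/((3*(-54)*(-156))) = -30297/1258 + 437/25272 = -382558019/15896088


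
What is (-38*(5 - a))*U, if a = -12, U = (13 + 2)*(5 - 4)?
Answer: -9690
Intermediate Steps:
U = 15 (U = 15*1 = 15)
(-38*(5 - a))*U = -38*(5 - 1*(-12))*15 = -38*(5 + 12)*15 = -38*17*15 = -646*15 = -9690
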